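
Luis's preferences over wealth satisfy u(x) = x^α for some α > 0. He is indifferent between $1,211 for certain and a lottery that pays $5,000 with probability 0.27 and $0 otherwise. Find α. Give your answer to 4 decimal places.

α ≈ 0.9234

The lottery's expected utility is 0.27·u(5000) + 0.73·u(0) = 0.27·5000^α (since u(0) = 0 for α > 0).
Indifference: 1211^α = 0.27·5000^α, so (1211/5000)^α = 0.27.
Taking logs: α·ln(1211/5000) = ln(0.27), so α = -1.3093333 / -1.4179914 ≈ 0.9234.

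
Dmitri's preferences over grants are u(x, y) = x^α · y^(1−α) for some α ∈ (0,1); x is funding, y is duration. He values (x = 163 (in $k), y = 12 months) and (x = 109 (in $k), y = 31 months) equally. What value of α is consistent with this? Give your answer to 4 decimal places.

α ≈ 0.7023

Set the two utilities equal: 163^α·12^(1−α) = 109^α·31^(1−α).
(163/109)^α = (31/12)^(1−α); take logs: α·ln(163/109) = (1−α)·ln(31/12), i.e. α·0.4024023 = (1−α)·0.9490806.
Thus α·(1.3514829) = 0.9490806, so α = 0.9490806/1.3514829 ≈ 0.7023.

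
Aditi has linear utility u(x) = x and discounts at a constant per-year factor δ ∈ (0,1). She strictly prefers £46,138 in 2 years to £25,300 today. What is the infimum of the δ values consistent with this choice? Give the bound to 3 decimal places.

δ > 0.741

Comparing present values: 25300 < δ^2·46138.
So δ^2 > 25300/46138 = 0.54835; taking the square root of both positive sides preserves the inequality.
δ > (25300/46138)^(1/2) ≈ 0.741.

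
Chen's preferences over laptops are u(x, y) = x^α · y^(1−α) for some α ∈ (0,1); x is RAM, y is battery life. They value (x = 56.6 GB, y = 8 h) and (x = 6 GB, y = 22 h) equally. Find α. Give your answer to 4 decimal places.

α ≈ 0.3107

Indifference: 56.6^α · 8^(1−α) = 6^α · 22^(1−α).
Taking logs: α·ln 56.6 + (1−α)·ln 8 = α·ln 6 + (1−α)·ln 22, i.e. α·2.2442495 = (1−α)·1.0116009.
Thus α·(3.2558504) = 1.0116009, so α = 1.0116009/3.2558504 ≈ 0.3107.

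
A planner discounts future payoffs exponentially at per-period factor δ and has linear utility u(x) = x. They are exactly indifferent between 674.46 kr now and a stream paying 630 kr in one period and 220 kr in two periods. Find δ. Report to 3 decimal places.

The stream is worth 630δ + 220δ² today, so 630δ + 220δ² = 674.46.
That is, 220δ² + 630δ − 674.46 = 0, a quadratic in δ.
The positive root is δ = [−630 + √(630² + 4·220·674.46)] / (2·220) = (−630 + 995.201)/440 ≈ 0.830.

δ ≈ 0.830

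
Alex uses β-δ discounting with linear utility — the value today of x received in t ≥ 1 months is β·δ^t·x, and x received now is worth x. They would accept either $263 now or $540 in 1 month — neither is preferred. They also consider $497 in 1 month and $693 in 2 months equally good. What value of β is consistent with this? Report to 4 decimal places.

β ≈ 0.6791

From the later pair, β·δ^1·497 = β·δ^2·693; dividing through, δ = 497/693 = 0.71717.
The first indifference: 263 = β·δ·540, so β = 263/(δ·540) = 263/(0.71717·540) ≈ 0.6791.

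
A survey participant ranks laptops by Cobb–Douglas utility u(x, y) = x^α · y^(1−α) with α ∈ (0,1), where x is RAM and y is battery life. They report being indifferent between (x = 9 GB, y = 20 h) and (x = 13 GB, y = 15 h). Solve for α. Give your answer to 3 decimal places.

α ≈ 0.439

Set the two utilities equal: 9^α·20^(1−α) = 13^α·15^(1−α).
Rearrange to (9/13)^α = (15/20)^(1−α) and take logs: α·-0.367725 = (1−α)·-0.287682.
So α/(1−α) = (-0.287682)/(-0.367725) = 0.782329, and α = 0.782329/1.782329 ≈ 0.439.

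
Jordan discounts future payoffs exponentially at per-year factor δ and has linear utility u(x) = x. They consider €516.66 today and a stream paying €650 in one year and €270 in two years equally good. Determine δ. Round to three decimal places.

δ ≈ 0.630

The stream is worth 650δ + 270δ² today, so 650δ + 270δ² = 516.66.
So 270δ² + 650δ − 516.66 = 0.
By the quadratic formula (taking the positive root), δ = (−650 + √980492.80) / 540 ≈ 0.630.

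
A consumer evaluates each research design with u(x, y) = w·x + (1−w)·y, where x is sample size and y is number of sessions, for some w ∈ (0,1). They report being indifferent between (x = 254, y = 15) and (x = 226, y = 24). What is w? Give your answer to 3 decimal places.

w = 0.243

Equating utilities: w·254 + (1−w)·15 = w·226 + (1−w)·24.
w·(254−226) = (1−w)·(24−15), i.e. w·28 = (1−w)·9.
The marginal rate of substitution is 9/28, so w = 9/(28+9) = 0.243.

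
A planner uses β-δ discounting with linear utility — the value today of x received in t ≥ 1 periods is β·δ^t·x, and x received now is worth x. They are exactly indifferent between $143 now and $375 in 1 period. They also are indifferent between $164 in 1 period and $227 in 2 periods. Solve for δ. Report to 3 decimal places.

δ ≈ 0.722

Both payoffs in the second observation are in the future, so β drops out: δ^1·164 = δ^2·227 ⇒ δ = 164/227 = 0.72247.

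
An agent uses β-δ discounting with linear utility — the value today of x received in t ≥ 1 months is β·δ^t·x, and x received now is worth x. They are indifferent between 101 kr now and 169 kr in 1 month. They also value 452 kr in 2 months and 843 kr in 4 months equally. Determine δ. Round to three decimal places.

δ ≈ 0.732

Both payoffs in the second observation are in the future, so β drops out: δ^2·452 = δ^4·843 ⇒ δ^2 = 452/843 = 0.53618, so δ = 0.73224.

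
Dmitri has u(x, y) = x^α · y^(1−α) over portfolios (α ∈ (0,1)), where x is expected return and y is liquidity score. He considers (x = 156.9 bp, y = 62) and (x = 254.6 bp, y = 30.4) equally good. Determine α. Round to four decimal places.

Indifference: 156.9^α · 62^(1−α) = 254.6^α · 30.4^(1−α).
Rearrange to (156.9/254.6)^α = (30.4/62)^(1−α) and take logs: α·-0.4840850 = (1−α)·-0.7126918.
So α/(1−α) = (-0.7126918)/(-0.4840850) = 1.4722452, and α = 1.4722452/2.4722452 ≈ 0.5955.

α ≈ 0.5955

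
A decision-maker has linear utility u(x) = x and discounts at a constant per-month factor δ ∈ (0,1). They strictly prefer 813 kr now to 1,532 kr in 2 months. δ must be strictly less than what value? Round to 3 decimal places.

Comparing present values: 813 > δ^2·1532.
Dividing by 1532: δ^2 < 0.53068. Both sides are positive, so the square root keeps the direction.
δ < (813/1532)^(1/2) ≈ 0.728.

δ < 0.728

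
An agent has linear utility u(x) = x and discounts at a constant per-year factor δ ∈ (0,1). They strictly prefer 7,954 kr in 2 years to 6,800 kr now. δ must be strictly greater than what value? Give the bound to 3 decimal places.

Comparing present values: 6800 < δ^2·7954.
Dividing by 7954: δ^2 > 0.85492. Both sides are positive, so the square root keeps the direction.
δ > 0.85492^(1/2) = 0.925.

δ > 0.925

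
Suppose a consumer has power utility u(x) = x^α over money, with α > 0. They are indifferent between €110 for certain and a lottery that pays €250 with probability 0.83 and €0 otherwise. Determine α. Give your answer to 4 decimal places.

α ≈ 0.2270

Since u(0) = 0, the lottery's EU is 0.83·250^α.
Equating: 110^α = 0.83·250^α, i.e. 0.4400^α = 0.83.
Take logs: α = ln 0.83 / ln(110/250) ≈ 0.226960.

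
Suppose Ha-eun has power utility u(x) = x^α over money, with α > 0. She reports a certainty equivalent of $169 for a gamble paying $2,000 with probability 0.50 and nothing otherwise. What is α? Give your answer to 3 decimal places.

α ≈ 0.281

EU(lottery) = 0.50·2000^α + 0.50·0 = 0.50·2000^α.
Equating: 169^α = 0.50·2000^α, i.e. 0.0845^α = 0.50.
Take logs: α = ln 0.50 / ln(169/2000) ≈ 0.28051.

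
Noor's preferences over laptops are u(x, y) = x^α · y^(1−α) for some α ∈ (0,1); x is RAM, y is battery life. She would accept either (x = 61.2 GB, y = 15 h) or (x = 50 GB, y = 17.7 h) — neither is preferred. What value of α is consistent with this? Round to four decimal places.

α ≈ 0.4502

Indifference: 61.2^α · 15^(1−α) = 50^α · 17.7^(1−α).
(61.2/50)^α = (17.7/15)^(1−α); take logs: α·ln(61.2/50) = (1−α)·ln(17.7/15), i.e. α·0.2021242 = (1−α)·0.1655144.
With A = 0.2021242 and B = 0.1655144: α·A = (1−α)·B, so α = B/(A+B) = 0.1655144/0.3676386 ≈ 0.4502.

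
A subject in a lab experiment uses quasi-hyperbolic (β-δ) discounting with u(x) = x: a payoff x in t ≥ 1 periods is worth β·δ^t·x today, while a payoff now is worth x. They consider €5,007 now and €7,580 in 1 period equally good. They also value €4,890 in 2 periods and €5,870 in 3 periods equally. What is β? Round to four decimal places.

Both payoffs in the second observation are in the future, so β drops out: δ^2·4890 = δ^3·5870 ⇒ δ = 4890/5870 = 0.83305.
The first indifference: 5007 = β·δ·7580, so β = 5007/(δ·7580) = 5007/(0.83305·7580) ≈ 0.7929.

β ≈ 0.7929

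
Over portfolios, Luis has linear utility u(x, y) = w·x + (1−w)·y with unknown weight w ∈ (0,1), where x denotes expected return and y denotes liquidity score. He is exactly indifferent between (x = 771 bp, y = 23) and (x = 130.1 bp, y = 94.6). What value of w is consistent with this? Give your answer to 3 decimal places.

w = 0.100

u(771,23) = u(130.1,94.6) means w·771 + (1−w)·23 = w·130.1 + (1−w)·94.6.
Collecting terms: w·640.9 = (1−w)·71.6.
The marginal rate of substitution is 71.6/640.9, so w = 71.6/(640.9+71.6) = 0.100.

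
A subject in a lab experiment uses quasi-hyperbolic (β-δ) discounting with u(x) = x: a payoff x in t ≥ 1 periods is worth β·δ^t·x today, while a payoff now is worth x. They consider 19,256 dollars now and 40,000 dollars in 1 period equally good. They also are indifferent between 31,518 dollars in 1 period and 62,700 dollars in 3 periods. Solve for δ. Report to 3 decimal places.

From the later pair, β·δ^1·31518 = β·δ^3·62700; dividing through, δ^2 = 31518/62700 = 0.50268, so δ = 0.70900.

δ ≈ 0.709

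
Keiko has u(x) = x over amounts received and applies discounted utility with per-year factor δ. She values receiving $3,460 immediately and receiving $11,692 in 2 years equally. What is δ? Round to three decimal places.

δ ≈ 0.544

Equating discounted utilities: u(3460) = δ^2·u(11692) ⇒ δ^2 = u(3460)/u(11692).
With u(x) = x: δ^2 = 3460/11692 = 0.29593.
Taking the square root: δ = 0.29593^(1/2) ≈ 0.544.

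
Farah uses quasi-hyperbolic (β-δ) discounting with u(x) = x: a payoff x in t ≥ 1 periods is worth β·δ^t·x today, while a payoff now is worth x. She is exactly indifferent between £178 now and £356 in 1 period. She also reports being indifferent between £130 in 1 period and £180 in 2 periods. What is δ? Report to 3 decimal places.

From the later pair, β·δ^1·130 = β·δ^2·180; dividing through, δ = 130/180 = 0.72222.

δ ≈ 0.722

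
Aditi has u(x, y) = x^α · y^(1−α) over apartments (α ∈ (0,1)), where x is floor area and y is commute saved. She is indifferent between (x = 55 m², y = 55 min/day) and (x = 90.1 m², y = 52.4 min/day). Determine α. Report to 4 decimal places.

The Cobb–Douglas utilities coincide, so 55^α·55^(1−α) = 90.1^α·52.4^(1−α).
(55/90.1)^α = (52.4/55)^(1−α); take logs: α·ln(55/90.1) = (1−α)·ln(52.4/55), i.e. α·-0.4935870 = (1−α)·-0.0484266.
So α/(1−α) = (-0.0484266)/(-0.4935870) = 0.0981116, and α = 0.0981116/1.0981116 ≈ 0.0893.

α ≈ 0.0893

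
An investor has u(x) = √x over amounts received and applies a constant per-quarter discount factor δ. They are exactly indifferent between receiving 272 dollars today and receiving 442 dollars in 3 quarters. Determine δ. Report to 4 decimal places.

The payoff in 3 quarters is discounted by δ^3, so u(272) = δ^3·u(442) and δ^3 = u(272)/u(442).
Since u(x) = √x, δ^3 = √(272/442) = 0.78446.
Taking the cube root: δ = 0.78446^(1/3) ≈ 0.9223.

δ ≈ 0.9223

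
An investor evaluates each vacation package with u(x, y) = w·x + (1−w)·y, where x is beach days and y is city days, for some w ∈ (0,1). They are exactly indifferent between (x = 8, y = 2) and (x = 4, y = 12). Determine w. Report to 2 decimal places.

Equating utilities: w·8 + (1−w)·2 = w·4 + (1−w)·12.
Collecting terms: w·4 = (1−w)·10.
Hence w = 10/(4+10) = 10/14 = 0.71.

w = 0.71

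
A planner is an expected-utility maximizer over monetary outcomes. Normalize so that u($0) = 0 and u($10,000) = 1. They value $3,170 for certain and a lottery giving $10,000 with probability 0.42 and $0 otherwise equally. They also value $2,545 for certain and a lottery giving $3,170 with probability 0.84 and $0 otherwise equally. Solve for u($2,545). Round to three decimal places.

First, u($3,170) = 0.42·u($10,000) + 0.58·u($0) = 0.42.
Chaining: u($2,545) = 0.84·0.42 + 0.16·0.00 = 0.3528.

0.353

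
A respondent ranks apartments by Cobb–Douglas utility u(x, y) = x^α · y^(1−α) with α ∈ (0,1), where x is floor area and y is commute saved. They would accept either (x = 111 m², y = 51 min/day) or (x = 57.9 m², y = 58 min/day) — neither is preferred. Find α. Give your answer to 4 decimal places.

The Cobb–Douglas utilities coincide, so 111^α·51^(1−α) = 57.9^α·58^(1−α).
(111/57.9)^α = (58/51)^(1−α); take logs: α·ln(111/57.9) = (1−α)·ln(58/51), i.e. α·0.6508128 = (1−α)·0.1286174.
So α/(1−α) = (0.1286174)/(0.6508128) = 0.1976258, and α = 0.1976258/1.1976258 ≈ 0.1650.

α ≈ 0.1650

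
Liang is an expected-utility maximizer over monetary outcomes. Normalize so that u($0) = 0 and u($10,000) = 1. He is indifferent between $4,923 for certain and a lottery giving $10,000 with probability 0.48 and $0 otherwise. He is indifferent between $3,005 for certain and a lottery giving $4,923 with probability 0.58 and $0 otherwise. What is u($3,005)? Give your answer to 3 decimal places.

0.278

The first gamble pins u($4,923): it must equal 0.48·1 + 0.52·0 = 0.48.
The second indifference gives u($3,005) = 0.58·u($4,923) + 0.42·u($0) = 0.58·0.48 + 0.42·0.00 = 0.2784.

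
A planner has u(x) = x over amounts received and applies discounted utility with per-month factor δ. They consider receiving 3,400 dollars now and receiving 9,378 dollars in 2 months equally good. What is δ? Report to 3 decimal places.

δ ≈ 0.602

Equating discounted utilities: u(3400) = δ^2·u(9378) ⇒ δ^2 = u(3400)/u(9378).
With u(x) = x: δ^2 = 3400/9378 = 0.36255.
Hence δ = (0.36255)^(1/2) = 0.60212.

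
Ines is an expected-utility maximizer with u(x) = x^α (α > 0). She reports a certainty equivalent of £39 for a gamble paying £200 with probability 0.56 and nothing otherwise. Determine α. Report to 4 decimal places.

α ≈ 0.3547

The lottery's expected utility is 0.56·u(200) + 0.44·u(0) = 0.56·200^α (since u(0) = 0 for α > 0).
Indifference: 39^α = 0.56·200^α, so (39/200)^α = 0.56.
α = ln(0.56) / ln(39/200) = -0.5798185/-1.6347557 ≈ 0.3547.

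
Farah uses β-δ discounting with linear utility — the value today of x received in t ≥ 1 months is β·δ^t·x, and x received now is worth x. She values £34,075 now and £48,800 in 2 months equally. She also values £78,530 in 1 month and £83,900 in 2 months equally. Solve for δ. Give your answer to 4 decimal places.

The second indifference involves only future payoffs, so β cancels: β·δ^1·78530 = β·δ^2·83900, giving δ = 78530/83900 = 0.93600.

δ ≈ 0.9360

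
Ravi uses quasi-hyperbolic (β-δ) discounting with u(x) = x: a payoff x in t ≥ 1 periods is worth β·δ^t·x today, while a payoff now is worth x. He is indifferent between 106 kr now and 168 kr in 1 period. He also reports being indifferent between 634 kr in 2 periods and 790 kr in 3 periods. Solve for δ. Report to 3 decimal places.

Both payoffs in the second observation are in the future, so β drops out: δ^2·634 = δ^3·790 ⇒ δ = 634/790 = 0.80253.

δ ≈ 0.803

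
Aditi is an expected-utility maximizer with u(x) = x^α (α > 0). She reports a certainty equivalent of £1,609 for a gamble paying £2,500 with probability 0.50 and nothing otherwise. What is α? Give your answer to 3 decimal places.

EU(lottery) = 0.50·2500^α + 0.50·0 = 0.50·2500^α.
Equating: 1609^α = 0.50·2500^α, i.e. 0.6436^α = 0.50.
Take logs: α = ln 0.50 / ln(1609/2500) ≈ 1.57291.

α ≈ 1.573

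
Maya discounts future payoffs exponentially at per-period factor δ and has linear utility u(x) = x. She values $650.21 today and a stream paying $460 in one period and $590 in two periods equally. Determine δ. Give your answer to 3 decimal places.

δ ≈ 0.730

Equating present values: 650.21 = 460δ + 590δ².
Rearranged: 590δ² + 460δ − 650.21 = 0.
δ = (−460 + √(460² + 4·590·650.21)) / (2·590) = (−460 + √1746095.60) / 1180 ≈ 0.730.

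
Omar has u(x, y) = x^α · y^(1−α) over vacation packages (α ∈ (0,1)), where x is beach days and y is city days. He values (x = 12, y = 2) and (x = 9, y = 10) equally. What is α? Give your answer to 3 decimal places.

α ≈ 0.848

Set the two utilities equal: 12^α·2^(1−α) = 9^α·10^(1−α).
(12/9)^α = (10/2)^(1−α); take logs: α·ln(12/9) = (1−α)·ln(10/2), i.e. α·0.287682 = (1−α)·1.609438.
With A = 0.287682 and B = 1.609438: α·A = (1−α)·B, so α = B/(A+B) = 1.609438/1.897120 ≈ 0.848.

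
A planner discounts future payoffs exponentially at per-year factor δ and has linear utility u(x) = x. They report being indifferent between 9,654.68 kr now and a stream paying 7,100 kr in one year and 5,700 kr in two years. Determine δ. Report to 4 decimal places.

δ ≈ 0.8200

Present value of the stream is 7100·δ + 5700·δ². Indifference gives 7100δ + 5700δ² = 9654.68.
Rearranged: 5700δ² + 7100δ − 9654.68 = 0.
By the quadratic formula (taking the positive root), δ = (−7100 + √270536704.00) / 11400 ≈ 0.8200.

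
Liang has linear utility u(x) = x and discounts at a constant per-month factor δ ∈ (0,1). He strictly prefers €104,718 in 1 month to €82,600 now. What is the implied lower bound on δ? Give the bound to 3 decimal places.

The preference means 82600 < δ·104718.
So δ > 82600/104718 = 0.78879.

δ > 0.789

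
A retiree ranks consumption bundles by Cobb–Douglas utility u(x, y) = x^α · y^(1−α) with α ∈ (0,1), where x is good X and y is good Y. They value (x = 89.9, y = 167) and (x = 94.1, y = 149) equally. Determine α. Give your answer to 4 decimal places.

Indifference: 89.9^α · 167^(1−α) = 94.1^α · 149^(1−α).
(89.9/94.1)^α = (149/167)^(1−α); take logs: α·ln(89.9/94.1) = (1−α)·ln(149/167), i.e. α·-0.0456601 = (1−α)·-0.1140475.
With A = -0.0456601 and B = -0.1140475: α·A = (1−α)·B, so α = B/(A+B) = -0.1140475/-0.1597076 ≈ 0.7141.

α ≈ 0.7141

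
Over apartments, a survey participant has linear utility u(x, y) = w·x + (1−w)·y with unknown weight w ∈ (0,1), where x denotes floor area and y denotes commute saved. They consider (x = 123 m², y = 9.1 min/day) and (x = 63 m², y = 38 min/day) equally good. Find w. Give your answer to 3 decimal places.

Equating utilities: w·123 + (1−w)·9.1 = w·63 + (1−w)·38.
Rearranging, 60·w − 28.9·(1−w) = 0.
The marginal rate of substitution is 28.9/60, so w = 28.9/(60+28.9) = 0.325.

w = 0.325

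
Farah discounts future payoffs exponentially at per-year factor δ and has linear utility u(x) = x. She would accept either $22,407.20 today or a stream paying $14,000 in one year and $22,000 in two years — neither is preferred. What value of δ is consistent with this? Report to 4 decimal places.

Equating present values: 22407.20 = 14000δ + 22000δ².
So 22000δ² + 14000δ − 22407.20 = 0.
δ = (−14000 + √(14000² + 4·22000·22407.20)) / (2·22000) = (−14000 + √2167833600.00) / 44000 ≈ 0.7400.

δ ≈ 0.7400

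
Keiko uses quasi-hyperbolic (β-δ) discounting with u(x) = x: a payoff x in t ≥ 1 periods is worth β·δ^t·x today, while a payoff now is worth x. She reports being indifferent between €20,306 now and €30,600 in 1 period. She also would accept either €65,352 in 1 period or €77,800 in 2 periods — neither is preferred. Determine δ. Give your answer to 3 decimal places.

δ ≈ 0.840

The second indifference involves only future payoffs, so β cancels: β·δ^1·65352 = β·δ^2·77800, giving δ = 65352/77800 = 0.84000.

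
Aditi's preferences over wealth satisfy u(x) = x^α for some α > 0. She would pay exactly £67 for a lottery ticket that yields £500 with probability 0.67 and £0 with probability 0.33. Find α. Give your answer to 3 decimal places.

α ≈ 0.199

EU(lottery) = 0.67·500^α + 0.33·0 = 0.67·500^α.
Equating: 67^α = 0.67·500^α, i.e. 0.1340^α = 0.67.
Taking logs: α·ln(67/500) = ln(0.67), so α = -0.400478 / -2.009915 ≈ 0.199.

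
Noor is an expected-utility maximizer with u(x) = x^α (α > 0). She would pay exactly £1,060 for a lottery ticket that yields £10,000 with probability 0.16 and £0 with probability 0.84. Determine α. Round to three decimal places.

α ≈ 0.817

EU(lottery) = 0.16·10000^α + 0.84·0 = 0.16·10000^α.
Indifference: 1060^α = 0.16·10000^α, so (1060/10000)^α = 0.16.
Take logs: α = ln 0.16 / ln(1060/10000) ≈ 0.81654.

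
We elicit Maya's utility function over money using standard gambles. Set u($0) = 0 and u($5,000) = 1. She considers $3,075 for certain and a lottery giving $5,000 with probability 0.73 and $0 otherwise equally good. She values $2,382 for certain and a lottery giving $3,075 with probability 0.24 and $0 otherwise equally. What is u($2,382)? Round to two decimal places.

0.18

The first gamble pins u($3,075): it must equal 0.73·1 + 0.27·0 = 0.73.
The second indifference gives u($2,382) = 0.24·u($3,075) + 0.76·u($0) = 0.24·0.73 + 0.76·0.00 = 0.1752.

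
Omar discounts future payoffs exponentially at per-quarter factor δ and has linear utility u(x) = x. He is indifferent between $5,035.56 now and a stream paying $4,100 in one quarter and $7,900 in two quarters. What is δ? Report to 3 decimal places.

δ ≈ 0.580

Equating present values: 5035.56 = 4100δ + 7900δ².
So 7900δ² + 4100δ − 5035.56 = 0.
The positive root is δ = [−4100 + √(4100² + 4·7900·5035.56)] / (2·7900) = (−4100 + 13264.000)/15800 ≈ 0.580.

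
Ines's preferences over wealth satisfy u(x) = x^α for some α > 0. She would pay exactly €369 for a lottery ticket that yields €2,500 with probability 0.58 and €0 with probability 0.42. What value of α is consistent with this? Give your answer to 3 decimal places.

α ≈ 0.285

EU(lottery) = 0.58·2500^α + 0.42·0 = 0.58·2500^α.
Equating: 369^α = 0.58·2500^α, i.e. 0.1476^α = 0.58.
Take logs: α = ln 0.58 / ln(369/2500) ≈ 0.28471.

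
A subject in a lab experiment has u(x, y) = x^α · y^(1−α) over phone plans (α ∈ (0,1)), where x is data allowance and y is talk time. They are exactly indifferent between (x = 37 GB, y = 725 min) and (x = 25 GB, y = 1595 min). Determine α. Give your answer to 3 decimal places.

The Cobb–Douglas utilities coincide, so 37^α·725^(1−α) = 25^α·1595^(1−α).
(37/25)^α = (1595/725)^(1−α); take logs: α·ln(37/25) = (1−α)·ln(1595/725), i.e. α·0.392042 = (1−α)·0.788457.
Thus α·(1.180499) = 0.788457, so α = 0.788457/1.180499 ≈ 0.668.

α ≈ 0.668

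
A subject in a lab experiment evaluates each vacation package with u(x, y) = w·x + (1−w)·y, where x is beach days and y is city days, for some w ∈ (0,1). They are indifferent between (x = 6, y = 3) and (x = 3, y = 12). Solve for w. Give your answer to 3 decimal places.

w = 0.750

Equating utilities: w·6 + (1−w)·3 = w·3 + (1−w)·12.
Rearranging, 3·w − 9·(1−w) = 0.
So w/(1−w) = 9/3 = 3.0000, giving w = 9/(3+9) = 0.750.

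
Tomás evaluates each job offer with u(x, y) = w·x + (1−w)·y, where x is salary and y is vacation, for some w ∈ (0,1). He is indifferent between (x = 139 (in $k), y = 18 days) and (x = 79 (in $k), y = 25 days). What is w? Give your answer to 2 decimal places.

u(139,18) = u(79,25) means w·139 + (1−w)·18 = w·79 + (1−w)·25.
Rearranging, 60·w − 7·(1−w) = 0.
So w/(1−w) = 7/60 = 0.1167, giving w = 7/(60+7) = 0.10.

w = 0.10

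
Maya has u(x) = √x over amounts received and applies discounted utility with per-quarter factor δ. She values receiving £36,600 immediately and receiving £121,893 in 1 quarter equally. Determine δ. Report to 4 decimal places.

δ ≈ 0.5480

Indifference means u(36600) = δ · u(121893), so δ = u(36600)/u(121893).
With u(x) = √x: δ = √36600/√121893 = √(36600/121893) = 0.54796.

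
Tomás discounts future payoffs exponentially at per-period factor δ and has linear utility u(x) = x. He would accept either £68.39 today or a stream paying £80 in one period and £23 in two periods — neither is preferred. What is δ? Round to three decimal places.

The stream is worth 80δ + 23δ² today, so 80δ + 23δ² = 68.39.
That is, 23δ² + 80δ − 68.39 = 0, a quadratic in δ.
The positive root is δ = [−80 + √(80² + 4·23·68.39)] / (2·23) = (−80 + 112.658)/46 ≈ 0.710.

δ ≈ 0.710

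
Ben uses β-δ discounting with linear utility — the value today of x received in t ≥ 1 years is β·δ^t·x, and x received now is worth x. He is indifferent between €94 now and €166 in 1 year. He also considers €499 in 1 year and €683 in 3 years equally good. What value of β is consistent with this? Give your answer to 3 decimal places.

The second indifference involves only future payoffs, so β cancels: β·δ^1·499 = β·δ^3·683, giving δ^2 = 499/683 = 0.73060, so δ = 0.85475.
Substituting δ into 94 = β·δ·166: β = 94/(141.889) ≈ 0.662.

β ≈ 0.662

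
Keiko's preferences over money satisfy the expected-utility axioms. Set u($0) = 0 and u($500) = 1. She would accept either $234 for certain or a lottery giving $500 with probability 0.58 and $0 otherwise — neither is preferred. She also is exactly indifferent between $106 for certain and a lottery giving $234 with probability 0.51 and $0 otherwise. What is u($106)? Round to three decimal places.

0.296

First, u($234) = 0.58·u($500) + 0.42·u($0) = 0.58.
The second indifference gives u($106) = 0.51·u($234) + 0.49·u($0) = 0.51·0.58 + 0.49·0.00 = 0.2958.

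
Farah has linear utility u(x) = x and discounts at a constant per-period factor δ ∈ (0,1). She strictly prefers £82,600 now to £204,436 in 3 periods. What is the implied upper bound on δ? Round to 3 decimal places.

δ < 0.739

The preference means 82600 > δ^3·204436.
Hence δ^3 < 82600/204436 = 0.40404, and x ↦ x^(1/3) is increasing on (0,∞).
δ < 0.40404^(1/3) = 0.739.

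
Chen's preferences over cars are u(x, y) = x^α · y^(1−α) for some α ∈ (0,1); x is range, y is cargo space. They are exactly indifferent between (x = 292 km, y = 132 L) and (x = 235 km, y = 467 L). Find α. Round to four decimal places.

α ≈ 0.8533

Set the two utilities equal: 292^α·132^(1−α) = 235^α·467^(1−α).
Rearrange to (292/235)^α = (467/132)^(1−α) and take logs: α·0.2171683 = (1−α)·1.2635273.
Thus α·(1.4806956) = 1.2635273, so α = 1.2635273/1.4806956 ≈ 0.8533.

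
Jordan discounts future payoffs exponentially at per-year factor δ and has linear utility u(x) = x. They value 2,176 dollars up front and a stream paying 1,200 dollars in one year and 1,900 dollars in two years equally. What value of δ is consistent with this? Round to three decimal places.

δ ≈ 0.800

The stream is worth 1200δ + 1900δ² today, so 1200δ + 1900δ² = 2176.
Rearranged: 1900δ² + 1200δ − 2176 = 0.
The positive root is δ = [−1200 + √(1200² + 4·1900·2176)] / (2·1900) = (−1200 + 4240.000)/3800 ≈ 0.800.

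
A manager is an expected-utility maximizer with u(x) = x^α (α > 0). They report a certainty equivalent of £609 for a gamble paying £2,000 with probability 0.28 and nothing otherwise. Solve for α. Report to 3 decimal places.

EU(lottery) = 0.28·2000^α + 0.72·0 = 0.28·2000^α.
Setting u(609) equal to that: 609^α = 0.28·2000^α ⇒ (609/2000)^α = 0.28.
α = ln(0.28) / ln(609/2000) = -1.272966/-1.189084 ≈ 1.071.

α ≈ 1.071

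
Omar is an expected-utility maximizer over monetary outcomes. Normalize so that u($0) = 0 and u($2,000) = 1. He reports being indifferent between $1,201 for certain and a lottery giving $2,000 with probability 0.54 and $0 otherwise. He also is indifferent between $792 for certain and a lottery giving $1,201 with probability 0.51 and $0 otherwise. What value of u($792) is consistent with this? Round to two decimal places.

The first gamble pins u($1,201): it must equal 0.54·1 + 0.46·0 = 0.54.
Then u($792) = 0.51·u($1,201) + 0.49·u($0) = 0.51·0.54 + 0.49·0.00 = 0.2754.

0.28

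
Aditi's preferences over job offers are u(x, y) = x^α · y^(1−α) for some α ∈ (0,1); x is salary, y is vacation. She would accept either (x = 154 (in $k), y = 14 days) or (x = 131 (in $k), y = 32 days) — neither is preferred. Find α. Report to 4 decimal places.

α ≈ 0.8364

Indifference: 154^α · 14^(1−α) = 131^α · 32^(1−α).
(154/131)^α = (32/14)^(1−α); take logs: α·ln(154/131) = (1−α)·ln(32/14), i.e. α·0.1617553 = (1−α)·0.8266786.
Thus α·(0.9884339) = 0.8266786, so α = 0.8266786/0.9884339 ≈ 0.8364.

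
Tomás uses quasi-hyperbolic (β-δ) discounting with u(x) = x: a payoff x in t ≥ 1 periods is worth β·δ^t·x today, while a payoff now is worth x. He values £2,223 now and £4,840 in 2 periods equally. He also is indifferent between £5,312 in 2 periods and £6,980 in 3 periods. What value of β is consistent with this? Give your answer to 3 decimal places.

β ≈ 0.793

From the later pair, β·δ^2·5312 = β·δ^3·6980; dividing through, δ = 5312/6980 = 0.76103.
Now use the now-vs-future pair: 2223 = β·δ^2·4840 gives β = 2223/(0.57917·4840) ≈ 0.793.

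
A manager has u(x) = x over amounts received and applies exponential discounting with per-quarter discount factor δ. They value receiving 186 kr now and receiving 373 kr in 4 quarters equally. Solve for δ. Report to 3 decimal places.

The payoff in 4 quarters is discounted by δ^4, so u(186) = δ^4·u(373) and δ^4 = u(186)/u(373).
With u(x) = x: δ^4 = 186/373 = 0.49866.
Hence δ = (0.49866)^(1/4) = 0.84033.

δ ≈ 0.840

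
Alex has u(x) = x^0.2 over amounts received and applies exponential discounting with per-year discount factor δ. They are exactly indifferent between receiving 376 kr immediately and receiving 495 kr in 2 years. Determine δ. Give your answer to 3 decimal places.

δ ≈ 0.973

Equating discounted utilities: u(376) = δ^2·u(495) ⇒ δ^2 = u(376)/u(495).
Since u(x) = x^0.2, δ^2 = (376/495)^0.2 = 0.75960^0.2 = 0.94649.
So δ = 0.94649^(1/2) ≈ 0.973.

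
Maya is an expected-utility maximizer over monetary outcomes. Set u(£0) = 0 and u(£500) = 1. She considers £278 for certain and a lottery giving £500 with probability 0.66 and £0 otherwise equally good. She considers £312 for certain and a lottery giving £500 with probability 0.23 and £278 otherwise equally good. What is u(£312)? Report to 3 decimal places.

0.738

The first gamble pins u(£278): it must equal 0.66·1 + 0.34·0 = 0.66.
Then u(£312) = 0.23·u(£500) + 0.77·u(£278) = 0.23·1.00 + 0.77·0.66 = 0.7382.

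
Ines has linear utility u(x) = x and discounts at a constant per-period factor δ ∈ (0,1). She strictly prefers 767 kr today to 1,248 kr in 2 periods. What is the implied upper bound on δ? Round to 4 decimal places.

Under u(x) = x this choice says 767 > δ^2·1248.
Dividing by 1248: δ^2 < 0.61458. Both sides are positive, so the square root keeps the direction.
δ < 0.61458^(1/2) = 0.7840.

δ < 0.7840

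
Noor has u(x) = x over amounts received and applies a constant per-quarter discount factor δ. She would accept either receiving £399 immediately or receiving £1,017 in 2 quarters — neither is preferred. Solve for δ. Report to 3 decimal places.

δ ≈ 0.626

Equating discounted utilities: u(399) = δ^2·u(1017) ⇒ δ^2 = u(399)/u(1017).
With u(x) = x: δ^2 = 399/1017 = 0.39233.
So δ = 0.39233^(1/2) ≈ 0.626.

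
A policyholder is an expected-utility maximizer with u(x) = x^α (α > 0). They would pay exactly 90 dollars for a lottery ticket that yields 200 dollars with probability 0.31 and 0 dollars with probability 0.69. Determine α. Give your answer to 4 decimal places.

α ≈ 1.4667

EU(lottery) = 0.31·200^α + 0.69·0 = 0.31·200^α.
Setting u(90) equal to that: 90^α = 0.31·200^α ⇒ (90/200)^α = 0.31.
Taking logs: α·ln(90/200) = ln(0.31), so α = -1.1711830 / -0.7985077 ≈ 1.4667.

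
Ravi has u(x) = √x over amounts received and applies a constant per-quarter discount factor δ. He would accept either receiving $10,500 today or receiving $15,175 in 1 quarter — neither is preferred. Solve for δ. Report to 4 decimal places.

Indifference means u(10500) = δ · u(15175), so δ = u(10500)/u(15175).
Since u(x) = √x, δ = √(10500/15175) = 0.83182.

δ ≈ 0.8318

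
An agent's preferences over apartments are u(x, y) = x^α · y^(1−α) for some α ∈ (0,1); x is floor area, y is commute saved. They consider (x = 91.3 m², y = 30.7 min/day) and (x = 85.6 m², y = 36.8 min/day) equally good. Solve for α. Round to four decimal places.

Indifference: 91.3^α · 30.7^(1−α) = 85.6^α · 36.8^(1−α).
Rearrange to (91.3/85.6)^α = (36.8/30.7)^(1−α) and take logs: α·0.0644655 = (1−α)·0.1812352.
Thus α·(0.2457007) = 0.1812352, so α = 0.1812352/0.2457007 ≈ 0.7376.

α ≈ 0.7376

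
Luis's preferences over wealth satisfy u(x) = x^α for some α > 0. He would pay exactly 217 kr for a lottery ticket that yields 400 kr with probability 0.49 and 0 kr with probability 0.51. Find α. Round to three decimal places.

Since u(0) = 0, the lottery's EU is 0.49·400^α.
Indifference: 217^α = 0.49·400^α, so (217/400)^α = 0.49.
α = ln(0.49) / ln(217/400) = -0.713350/-0.611567 ≈ 1.166.

α ≈ 1.166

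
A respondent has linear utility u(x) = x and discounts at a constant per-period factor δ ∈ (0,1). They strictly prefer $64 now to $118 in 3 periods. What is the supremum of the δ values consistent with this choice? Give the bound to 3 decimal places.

δ < 0.816

The preference means 64 > δ^3·118.
Dividing by 118: δ^3 < 0.54237. Both sides are positive, so the cube root keeps the direction.
δ < (64/118)^(1/3) ≈ 0.816.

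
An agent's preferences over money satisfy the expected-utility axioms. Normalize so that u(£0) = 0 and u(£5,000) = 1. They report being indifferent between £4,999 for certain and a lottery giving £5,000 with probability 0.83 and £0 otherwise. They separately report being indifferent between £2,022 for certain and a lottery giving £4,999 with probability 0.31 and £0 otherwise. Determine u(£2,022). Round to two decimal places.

0.26

First, u(£4,999) = 0.83·u(£5,000) + 0.17·u(£0) = 0.83.
The second indifference gives u(£2,022) = 0.31·u(£4,999) + 0.69·u(£0) = 0.31·0.83 + 0.69·0.00 = 0.2573.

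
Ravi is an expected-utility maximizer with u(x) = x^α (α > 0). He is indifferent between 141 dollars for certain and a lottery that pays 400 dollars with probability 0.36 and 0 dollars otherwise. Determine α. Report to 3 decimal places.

Since u(0) = 0, the lottery's EU is 0.36·400^α.
Indifference: 141^α = 0.36·400^α, so (141/400)^α = 0.36.
Taking logs: α·ln(141/400) = ln(0.36), so α = -1.021651 / -1.042705 ≈ 0.980.

α ≈ 0.980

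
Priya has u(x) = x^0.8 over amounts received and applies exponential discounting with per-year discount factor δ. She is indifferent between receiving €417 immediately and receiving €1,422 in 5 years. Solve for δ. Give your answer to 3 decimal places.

δ ≈ 0.822

Indifference means u(417) = δ^5 · u(1422), so δ^5 = u(417)/u(1422).
With u(x) = x^0.8: δ^5 = 417^0.8/1422^0.8 = (417/1422)^0.8 = 0.37479.
So δ = 0.37479^(1/5) ≈ 0.822.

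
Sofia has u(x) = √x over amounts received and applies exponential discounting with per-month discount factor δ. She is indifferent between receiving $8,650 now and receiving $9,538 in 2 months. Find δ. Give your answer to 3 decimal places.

δ ≈ 0.976

Equating discounted utilities: u(8650) = δ^2·u(9538) ⇒ δ^2 = u(8650)/u(9538).
With u(x) = √x: δ^2 = √8650/√9538 = √(8650/9538) = 0.95231.
Hence δ = (0.95231)^(1/2) = 0.97586.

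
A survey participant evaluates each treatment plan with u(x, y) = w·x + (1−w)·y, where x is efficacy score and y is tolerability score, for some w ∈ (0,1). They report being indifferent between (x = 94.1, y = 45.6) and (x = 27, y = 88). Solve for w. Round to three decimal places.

w = 0.387

Equating utilities: w·94.1 + (1−w)·45.6 = w·27 + (1−w)·88.
Rearranging, 67.1·w − 42.4·(1−w) = 0.
The marginal rate of substitution is 42.4/67.1, so w = 42.4/(67.1+42.4) = 0.387.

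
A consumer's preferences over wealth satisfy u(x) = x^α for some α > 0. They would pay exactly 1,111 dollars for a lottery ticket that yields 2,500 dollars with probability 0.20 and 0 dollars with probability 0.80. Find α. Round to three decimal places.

The lottery's expected utility is 0.20·u(2500) + 0.80·u(0) = 0.20·2500^α (since u(0) = 0 for α > 0).
Equating: 1111^α = 0.20·2500^α, i.e. 0.4444^α = 0.20.
Taking logs: α·ln(1111/2500) = ln(0.20), so α = -1.609438 / -0.811030 ≈ 1.984.

α ≈ 1.984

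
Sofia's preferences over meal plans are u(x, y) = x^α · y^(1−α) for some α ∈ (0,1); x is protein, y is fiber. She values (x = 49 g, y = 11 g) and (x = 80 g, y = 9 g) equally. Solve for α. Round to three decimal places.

Indifference: 49^α · 11^(1−α) = 80^α · 9^(1−α).
Rearrange to (49/80)^α = (9/11)^(1−α) and take logs: α·-0.490206 = (1−α)·-0.200671.
Thus α·(-0.690877) = -0.200671, so α = -0.200671/-0.690877 ≈ 0.290.

α ≈ 0.290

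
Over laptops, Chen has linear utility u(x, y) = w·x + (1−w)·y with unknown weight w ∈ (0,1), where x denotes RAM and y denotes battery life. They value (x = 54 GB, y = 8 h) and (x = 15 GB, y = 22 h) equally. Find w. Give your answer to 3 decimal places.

w = 0.264

Equating utilities: w·54 + (1−w)·8 = w·15 + (1−w)·22.
w·(54−15) = (1−w)·(22−8), i.e. w·39 = (1−w)·14.
Hence w = 14/(39+14) = 14/53 = 0.264.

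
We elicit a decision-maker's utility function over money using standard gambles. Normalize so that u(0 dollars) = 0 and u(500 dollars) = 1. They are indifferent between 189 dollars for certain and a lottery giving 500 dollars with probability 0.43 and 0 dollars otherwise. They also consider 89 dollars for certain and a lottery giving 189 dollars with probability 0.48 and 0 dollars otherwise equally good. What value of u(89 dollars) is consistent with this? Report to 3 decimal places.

First, u(189 dollars) = 0.43·u(500 dollars) + 0.57·u(0 dollars) = 0.43.
Then u(89 dollars) = 0.48·u(189 dollars) + 0.52·u(0 dollars) = 0.48·0.43 + 0.52·0.00 = 0.2064.

0.206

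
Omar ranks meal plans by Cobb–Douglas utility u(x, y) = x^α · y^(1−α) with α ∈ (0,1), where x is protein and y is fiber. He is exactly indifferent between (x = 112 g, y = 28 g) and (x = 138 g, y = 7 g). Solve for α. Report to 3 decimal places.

α ≈ 0.869

Indifference: 112^α · 28^(1−α) = 138^α · 7^(1−α).
Rearrange to (112/138)^α = (7/28)^(1−α) and take logs: α·-0.208755 = (1−α)·-1.386294.
Thus α·(-1.595049) = -1.386294, so α = -1.386294/-1.595049 ≈ 0.869.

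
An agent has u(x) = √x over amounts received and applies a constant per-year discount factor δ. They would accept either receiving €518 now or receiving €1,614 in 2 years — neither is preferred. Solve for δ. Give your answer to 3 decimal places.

δ ≈ 0.753

Equating discounted utilities: u(518) = δ^2·u(1614) ⇒ δ^2 = u(518)/u(1614).
Since u(x) = √x, δ^2 = √(518/1614) = 0.56652.
Taking the square root: δ = 0.56652^(1/2) ≈ 0.753.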